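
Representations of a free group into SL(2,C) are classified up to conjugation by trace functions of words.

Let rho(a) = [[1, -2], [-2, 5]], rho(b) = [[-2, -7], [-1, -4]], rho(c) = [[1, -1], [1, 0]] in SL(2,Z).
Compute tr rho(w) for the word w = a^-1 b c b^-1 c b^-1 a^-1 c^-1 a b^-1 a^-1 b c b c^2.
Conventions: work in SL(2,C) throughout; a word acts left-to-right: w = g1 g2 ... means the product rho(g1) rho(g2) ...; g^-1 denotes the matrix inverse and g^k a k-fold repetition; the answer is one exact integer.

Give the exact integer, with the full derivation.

500527

rho(a^-1) = [[5, 2], [2, 1]]
... * rho(b) = [[-2, -7], [-1, -4]]  ->  [[-12, -43], [-5, -18]]
... * rho(c) = [[1, -1], [1, 0]]  ->  [[-55, 12], [-23, 5]]
... * rho(b^-1) = [[-4, 7], [1, -2]]  ->  [[232, -409], [97, -171]]
... * rho(c) = [[1, -1], [1, 0]]  ->  [[-177, -232], [-74, -97]]
... * rho(b^-1) = [[-4, 7], [1, -2]]  ->  [[476, -775], [199, -324]]
... * rho(a^-1) = [[5, 2], [2, 1]]  ->  [[830, 177], [347, 74]]
... * rho(c^-1) = [[0, 1], [-1, 1]]  ->  [[-177, 1007], [-74, 421]]
... * rho(a) = [[1, -2], [-2, 5]]  ->  [[-2191, 5389], [-916, 2253]]
... * rho(b^-1) = [[-4, 7], [1, -2]]  ->  [[14153, -26115], [5917, -10918]]
... * rho(a^-1) = [[5, 2], [2, 1]]  ->  [[18535, 2191], [7749, 916]]
... * rho(b) = [[-2, -7], [-1, -4]]  ->  [[-39261, -138509], [-16414, -57907]]
... * rho(c) = [[1, -1], [1, 0]]  ->  [[-177770, 39261], [-74321, 16414]]
... * rho(b) = [[-2, -7], [-1, -4]]  ->  [[316279, 1087346], [132228, 454591]]
... * rho(c) = [[1, -1], [1, 0]]  ->  [[1403625, -316279], [586819, -132228]]
... * rho(c) = [[1, -1], [1, 0]]  ->  [[1087346, -1403625], [454591, -586819]]
tr = 1087346 + -586819 = 500527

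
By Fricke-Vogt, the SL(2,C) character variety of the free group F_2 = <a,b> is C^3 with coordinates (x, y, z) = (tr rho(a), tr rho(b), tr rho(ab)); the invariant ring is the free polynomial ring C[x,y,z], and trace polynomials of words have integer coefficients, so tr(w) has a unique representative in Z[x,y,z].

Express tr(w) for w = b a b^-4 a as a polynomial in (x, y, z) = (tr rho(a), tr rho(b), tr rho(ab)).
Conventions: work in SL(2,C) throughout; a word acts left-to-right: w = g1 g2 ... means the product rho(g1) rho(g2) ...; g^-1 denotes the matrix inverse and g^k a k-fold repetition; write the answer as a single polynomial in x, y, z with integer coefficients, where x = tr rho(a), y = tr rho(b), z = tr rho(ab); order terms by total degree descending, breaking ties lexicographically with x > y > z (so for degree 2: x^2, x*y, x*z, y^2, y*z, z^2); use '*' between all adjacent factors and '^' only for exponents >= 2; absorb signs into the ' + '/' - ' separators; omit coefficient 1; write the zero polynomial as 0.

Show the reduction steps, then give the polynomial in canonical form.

trace(a b a) = trace(a)*trace(b a) - trace(b)  (reduce the a square) = x*z - y
trace(a b a b) = trace(a b)*trace(a b) - trace(1)  (split on a) = z^2 - 2
trace(b^-1 a b a) = trace(a b a)*trace(b) - trace(a b a b)  (eliminate b^-1) = x*y*z - y^2 - z^2 + 2
reduce: trace(b^-2 a b a) = trace(b^-1 a b a)*trace(b) - trace(b^-1 a b a b)  (eliminate b^-1) = x*y^2*z - y^3 - y*z^2 - x*z + 3*y
reduce: trace(b^-3 a b a) = trace(b^-2 a b a)*trace(b) - trace(b^-2 a b a b)  (eliminate b^-1) = x*y^3*z - y^4 - y^2*z^2 - 2*x*y*z + 4*y^2 + z^2 - 2
so trace(b a b^-4 a) = trace(b^-3 a b a)*trace(b) - trace(b^-3 a b a b)  (eliminate b^-1) = x*y^4*z - y^5 - y^3*z^2 - 3*x*y^2*z + 5*y^3 + 2*y*z^2 + x*z - 5*y

x*y^4*z - y^5 - y^3*z^2 - 3*x*y^2*z + 5*y^3 + 2*y*z^2 + x*z - 5*y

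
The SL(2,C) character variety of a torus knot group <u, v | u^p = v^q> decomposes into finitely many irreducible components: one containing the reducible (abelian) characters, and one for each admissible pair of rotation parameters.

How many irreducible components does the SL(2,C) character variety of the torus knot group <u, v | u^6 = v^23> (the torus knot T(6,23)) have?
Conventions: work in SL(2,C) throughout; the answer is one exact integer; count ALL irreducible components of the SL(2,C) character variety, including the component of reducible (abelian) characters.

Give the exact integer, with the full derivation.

56

For T(6,23): irreducibility forces the central element u^6 = v^23 to one of +I, -I.
On an irreducible component, tr(u) is locked at 2*cos(pi*alpha/6) for some alpha in 1..5, and tr(v) at 2*cos(pi*beta/23) for some beta in 1..22.
u^6 = (-1)^alpha I and v^23 = (-1)^beta I must agree, so alpha and beta have equal parity.
Enumerate parity-matched pairs: 3*11 odd-odd plus 2*11 even-even gives 55.
Total: 55 irreducible-character components + 1 reducible (abelian) component = 56.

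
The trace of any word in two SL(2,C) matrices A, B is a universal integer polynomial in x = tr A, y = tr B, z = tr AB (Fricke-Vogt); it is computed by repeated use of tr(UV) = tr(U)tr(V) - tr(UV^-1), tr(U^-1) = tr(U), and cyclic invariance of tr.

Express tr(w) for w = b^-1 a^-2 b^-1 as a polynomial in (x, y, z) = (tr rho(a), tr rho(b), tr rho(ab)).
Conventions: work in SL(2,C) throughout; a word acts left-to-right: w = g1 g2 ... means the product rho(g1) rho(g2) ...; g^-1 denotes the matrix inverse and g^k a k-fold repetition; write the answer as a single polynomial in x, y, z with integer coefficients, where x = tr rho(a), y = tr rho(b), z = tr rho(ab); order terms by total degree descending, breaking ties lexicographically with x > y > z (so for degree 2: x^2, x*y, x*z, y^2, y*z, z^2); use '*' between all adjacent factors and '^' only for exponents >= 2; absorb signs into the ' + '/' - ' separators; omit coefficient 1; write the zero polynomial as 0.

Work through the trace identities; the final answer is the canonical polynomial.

x*y*z - x^2 - y^2 + 2

tr(b^-1) = tr(b) = y
use: tr(b^-1 a) = tr(a) tr(b) - tr(a b)  (eliminate b^-1) = x*y - z
tr(b^-1 a^-1) = tr(b^-1) tr(a) - tr(b^-1 a)  (eliminate a^-1) = z
apply: tr(a^-1 b^-2) = tr(b^-1 a^-1) tr(b) - tr(b^-1 a^-1 b)  (eliminate b^-1) = y*z - x
tr(b^-2) = tr(b^-1) tr(b) - tr(1)  (eliminate b^-1) = y^2 - 2
tr(b^-1 a^-2 b^-1) = tr(a^-1 b^-2) tr(a) - tr(a^-1 b^-2 a)  (eliminate a^-1) = x*y*z - x^2 - y^2 + 2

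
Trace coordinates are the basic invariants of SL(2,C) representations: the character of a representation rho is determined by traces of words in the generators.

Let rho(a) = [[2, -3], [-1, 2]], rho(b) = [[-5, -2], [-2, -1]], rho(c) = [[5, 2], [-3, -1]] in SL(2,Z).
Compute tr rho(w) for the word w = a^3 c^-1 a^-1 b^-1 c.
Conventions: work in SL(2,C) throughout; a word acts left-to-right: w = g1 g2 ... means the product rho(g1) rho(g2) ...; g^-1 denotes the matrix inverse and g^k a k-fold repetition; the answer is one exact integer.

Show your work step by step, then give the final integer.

rho(a) = [[2, -3], [-1, 2]]
... * rho(a) = [[2, -3], [-1, 2]]  ->  [[7, -12], [-4, 7]]
... * rho(a) = [[2, -3], [-1, 2]]  ->  [[26, -45], [-15, 26]]
... * rho(c^-1) = [[-1, -2], [3, 5]]  ->  [[-161, -277], [93, 160]]
... * rho(a^-1) = [[2, 3], [1, 2]]  ->  [[-599, -1037], [346, 599]]
... * rho(b^-1) = [[-1, 2], [2, -5]]  ->  [[-1475, 3987], [852, -2303]]
... * rho(c) = [[5, 2], [-3, -1]]  ->  [[-19336, -6937], [11169, 4007]]
tr = -19336 + 4007 = -15329

-15329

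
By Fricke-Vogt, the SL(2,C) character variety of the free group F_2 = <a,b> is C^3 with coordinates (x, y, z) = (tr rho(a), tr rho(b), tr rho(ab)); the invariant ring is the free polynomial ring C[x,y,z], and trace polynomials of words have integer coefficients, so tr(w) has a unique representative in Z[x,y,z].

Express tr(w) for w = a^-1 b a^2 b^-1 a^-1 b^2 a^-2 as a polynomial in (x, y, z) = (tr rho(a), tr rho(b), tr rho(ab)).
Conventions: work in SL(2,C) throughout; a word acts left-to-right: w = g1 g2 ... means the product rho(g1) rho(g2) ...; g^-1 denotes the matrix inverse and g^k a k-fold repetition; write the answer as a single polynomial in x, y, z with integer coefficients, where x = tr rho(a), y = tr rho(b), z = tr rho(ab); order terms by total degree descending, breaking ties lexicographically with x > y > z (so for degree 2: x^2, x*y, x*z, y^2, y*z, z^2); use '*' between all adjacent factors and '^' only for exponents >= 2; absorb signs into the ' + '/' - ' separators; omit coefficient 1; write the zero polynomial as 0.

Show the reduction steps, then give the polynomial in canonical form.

tr(b^2 a) = tr(b)*tr(a b) - tr(a)  (reduce the b square) = y*z - x
tr(b^2) = tr(b)*tr(b) - tr(1)  (reduce the b square) = y^2 - 2
tr(b a^2 b) = tr(a)*tr(b^2 a) - tr(b^2)  (reduce the a square) = x*y*z - x^2 - y^2 + 2
tr(b a b a) = tr(b a)*tr(b a) - tr(1)  (split on b) = z^2 - 2
tr(b a^2 b a) = tr(a)*tr(b a b a) - tr(b a b)  (reduce the a square) = x*z^2 - y*z - x
tr(b a^2 b a^-1) = tr(b a^2 b)*tr(a) - tr(b a^2 b a)  (eliminate a^-1) = x^2*y*z - x^3 - x*y^2 - x*z^2 + y*z + 3*x
tr(a^-1 b a^2 b a^-1) = tr(b a^2 b a^-1)*tr(a) - tr(b a^2 b)  (eliminate a^-1) = x^3*y*z - x^4 - x^2*y^2 - x^2*z^2 + 4*x^2 + y^2 - 2
tr(b a^-3 b a^2) = tr(a^-1 b a^2 b a^-1)*tr(a) - tr(a^-1 b a^2 b)  (eliminate a^-1) = x^4*y*z - x^5 - x^3*y^2 - x^3*z^2 - x^2*y*z + 5*x^3 + 2*x*y^2 + x*z^2 - y*z - 5*x
tr(b a^3 b) = tr(a)*tr(b^2 a^2) - tr(b^2 a)  (reduce the a square) = x^2*y*z - x^3 - x*y^2 - y*z + 3*x
tr(b a^2) = tr(a)*tr(b a) - tr(b)  (reduce the a square) = x*z - y
tr(b a^3) = tr(a)*tr(b a^2) - tr(b a)  (reduce the a square) = x^2*z - x*y - z
tr(b a^3 b^2) = tr(b)*tr(b a^3 b) - tr(b a^3)  (reduce the b square) = x^2*y^2*z - x^3*y - x*y^3 - x^2*z - y^2*z + 4*x*y + z
tr(b^2 a b a) = tr(b)*tr(a b a b) - tr(a b a)  (reduce the b square) = y*z^2 - x*z - y
tr(b^2 a b) = tr(b)*tr(a b^2) - tr(a b)  (reduce the b square) = y^2*z - x*y - z
tr(b^2 a b a^2) = tr(a)*tr(b^2 a b a) - tr(b^2 a b)  (reduce the a square) = x*y*z^2 - x^2*z - y^2*z + z
tr(b a^3 b^2 a) = tr(a)*tr(b^2 a b a^2) - tr(b^2 a b a)  (reduce the a square) = x^2*y*z^2 - x^3*z - x*y^2*z - y*z^2 + 2*x*z + y
tr(b a^3 b^2 a^-1) = tr(b a^3 b^2)*tr(a) - tr(b a^3 b^2 a)  (eliminate a^-1) = x^3*y^2*z - x^4*y - x^2*y^3 - x^2*y*z^2 + 4*x^2*y + y*z^2 - x*z - y
tr(a b^2 a^-2 b a^2) = tr(b a^3 b^2 a^-1)*tr(a) - tr(b a^3 b^2)  (eliminate a^-1) = x^4*y^2*z - x^5*y - x^3*y^3 - x^3*y*z^2 - x^2*y^2*z + 5*x^3*y + x*y^3 + x*y*z^2 + y^2*z - 5*x*y - z
tr(b a b^3 a) = tr(b)*tr(b a b a b) - tr(b a b a)  (reduce the b square) = y^2*z^2 - x*y*z - y^2 - z^2 + 2
tr(b a b^3) = tr(b)*tr(b a b^2) - tr(b a b)  (reduce the b square) = y^3*z - x*y^2 - 2*y*z + x
tr(b a^2 b a b^2) = tr(a)*tr(b a b^3 a) - tr(b a b^3)  (reduce the a square) = x*y^2*z^2 - x^2*y*z - y^3*z - x*z^2 + 2*y*z + x
tr(a b a b a b) = tr(a b)*tr(a b a b) - tr(a^-1 b^-1)  (split on a) = z^3 - 3*z
tr(b a b^2 a b a) = tr(b)*tr(a b a b a b) - tr(a b a b a)  (reduce the b square) = y*z^3 - x*z^2 - 2*y*z + x
tr(b a b^2 a b) = tr(b)*tr(a b^2 a b) - tr(a b^2 a)  (reduce the b square) = y^2*z^2 - 2*x*y*z + x^2 - 2
tr(b a^2 b a b^2 a) = tr(a)*tr(b a b^2 a b a) - tr(b a b^2 a b)  (reduce the a square) = x*y*z^3 - x^2*z^2 - y^2*z^2 + 2
tr(a^-1 b a^2 b a b^2) = tr(b a^2 b a b^2)*tr(a) - tr(b a^2 b a b^2 a)  (eliminate a^-1) = x^2*y^2*z^2 - x^3*y*z - x*y^3*z - x*y*z^3 + y^2*z^2 + 2*x*y*z + x^2 - 2
tr(a b^2 a^-2 b a^2 b) = tr(a^-1 b a^2 b a b^2)*tr(a) - tr(a^-1 b a^2 b a b^2 a)  (eliminate a^-1) = x^3*y^2*z^2 - x^4*y*z - x^2*y^3*z - x^2*y*z^3 + 3*x^2*y*z + y^3*z + x^3 + x*z^2 - 2*y*z - 3*x
tr(b a^2 b^-1 a b^2 a^-2) = tr(a b^2 a^-2 b a^2)*tr(b) - tr(a b^2 a^-2 b a^2 b)  (eliminate b^-1) = x^4*y^3*z - x^5*y^2 - x^3*y^4 - 2*x^3*y^2*z^2 + x^4*y*z + x^2*y*z^3 + 5*x^3*y^2 + x*y^4 + x*y^2*z^2 - 3*x^2*y*z - x^3 - 5*x*y^2 - x*z^2 + y*z + 3*x
tr(b a^2 b^-1 a b^2) = tr(a b^3 a^2)*tr(b) - tr(a b^3 a^2 b)  (eliminate b^-1) = x^2*y^3*z - x^3*y^2 - x*y^4 - x*y^2*z^2 + 4*x*y^2 + x*z^2 - y*z - x
tr(b a^2 b^-1 a b^2 a) = tr(a b^2 a b a^2)*tr(b) - tr(a b^2 a b a^2 b)  (eliminate b^-1) = x^2*y^2*z^2 - x^3*y*z - x*y^3*z - x*y*z^3 + x^2*z^2 + 2*x*y*z + y^2 - 2
tr(b a^2 b^-1 a b^2 a^-1) = tr(b a^2 b^-1 a b^2)*tr(a) - tr(b a^2 b^-1 a b^2 a)  (eliminate a^-1) = x^3*y^3*z - x^4*y^2 - x^2*y^4 - 2*x^2*y^2*z^2 + x^3*y*z + x*y^3*z + x*y*z^3 + 4*x^2*y^2 - 3*x*y*z - x^2 - y^2 + 2
tr(b^2 a^-3 b a^2 b^-1 a) = tr(b a^2 b^-1 a b^2 a^-2)*tr(a) - tr(b a^2 b^-1 a b^2 a^-1)  (eliminate a^-1) = x^5*y^3*z - x^6*y^2 - x^4*y^4 - 2*x^4*y^2*z^2 + x^5*y*z - x^3*y^3*z + x^3*y*z^3 + 6*x^4*y^2 + 2*x^2*y^4 + 3*x^2*y^2*z^2 - 4*x^3*y*z - x*y^3*z - x*y*z^3 - x^4 - 9*x^2*y^2 - x^2*z^2 + 4*x*y*z + 4*x^2 + y^2 - 2
tr(a^-1 b a^2 b^-1 a^-1 b^2 a^-2) = tr(b^2 a^-3 b a^2 b^-1)*tr(a) - tr(b^2 a^-3 b a^2 b^-1 a)  (eliminate a^-1) = -x^5*y^3*z + x^6*y^2 + x^4*y^4 + 2*x^4*y^2*z^2 + x^3*y^3*z - x^3*y*z^3 - x^6 - 7*x^4*y^2 - x^4*z^2 - 2*x^2*y^4 - 3*x^2*y^2*z^2 + 3*x^3*y*z + x*y^3*z + x*y*z^3 + 6*x^4 + 11*x^2*y^2 + 2*x^2*z^2 - 5*x*y*z - 9*x^2 - y^2 + 2

-x^5*y^3*z + x^6*y^2 + x^4*y^4 + 2*x^4*y^2*z^2 + x^3*y^3*z - x^3*y*z^3 - x^6 - 7*x^4*y^2 - x^4*z^2 - 2*x^2*y^4 - 3*x^2*y^2*z^2 + 3*x^3*y*z + x*y^3*z + x*y*z^3 + 6*x^4 + 11*x^2*y^2 + 2*x^2*z^2 - 5*x*y*z - 9*x^2 - y^2 + 2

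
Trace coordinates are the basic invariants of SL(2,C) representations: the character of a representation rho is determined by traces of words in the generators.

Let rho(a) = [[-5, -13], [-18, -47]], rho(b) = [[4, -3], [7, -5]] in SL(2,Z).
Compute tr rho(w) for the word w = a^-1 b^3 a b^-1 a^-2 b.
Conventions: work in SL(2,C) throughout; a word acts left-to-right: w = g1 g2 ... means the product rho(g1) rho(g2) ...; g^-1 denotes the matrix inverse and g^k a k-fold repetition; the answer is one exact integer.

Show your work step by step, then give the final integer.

2702

rho(a^-1) = [[-47, 13], [18, -5]]
... * rho(b) = [[4, -3], [7, -5]]  ->  [[-97, 76], [37, -29]]
... * rho(b) = [[4, -3], [7, -5]]  ->  [[144, -89], [-55, 34]]
... * rho(b) = [[4, -3], [7, -5]]  ->  [[-47, 13], [18, -5]]
... * rho(a) = [[-5, -13], [-18, -47]]  ->  [[1, 0], [0, 1]]
... * rho(b^-1) = [[-5, 3], [-7, 4]]  ->  [[-5, 3], [-7, 4]]
... * rho(a^-1) = [[-47, 13], [18, -5]]  ->  [[289, -80], [401, -111]]
... * rho(a^-1) = [[-47, 13], [18, -5]]  ->  [[-15023, 4157], [-20845, 5768]]
... * rho(b) = [[4, -3], [7, -5]]  ->  [[-30993, 24284], [-43004, 33695]]
tr = -30993 + 33695 = 2702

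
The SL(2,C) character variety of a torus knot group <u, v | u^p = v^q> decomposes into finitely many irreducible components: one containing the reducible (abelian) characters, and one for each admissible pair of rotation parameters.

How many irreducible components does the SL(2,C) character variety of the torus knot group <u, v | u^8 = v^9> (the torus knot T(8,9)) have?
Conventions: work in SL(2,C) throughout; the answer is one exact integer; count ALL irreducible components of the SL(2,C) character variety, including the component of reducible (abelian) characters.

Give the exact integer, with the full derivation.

Gamma = < u, v | u^8 = v^9 > (torus knot T(8,9)); the central element u^8 = v^9 acts as +I or -I in any irreducible SL(2,C) representation.
So on each irreducible component the traces are pinned: tr(u) = 2*cos(pi*alpha/8) with 1 <= alpha <= 7, tr(v) = 2*cos(pi*beta/9) with 1 <= beta <= 8.
The two central values (-1)^alpha I and (-1)^beta I must be the same matrix, so alpha and beta share a parity.
count pairs: odd alpha (4 choices) x odd beta (4), plus even alpha (3) x even beta (4): 4*4 + 3*4 = 28.
components with irreducible characters: 28; plus the single component of reducible (abelian) characters: total 29.

29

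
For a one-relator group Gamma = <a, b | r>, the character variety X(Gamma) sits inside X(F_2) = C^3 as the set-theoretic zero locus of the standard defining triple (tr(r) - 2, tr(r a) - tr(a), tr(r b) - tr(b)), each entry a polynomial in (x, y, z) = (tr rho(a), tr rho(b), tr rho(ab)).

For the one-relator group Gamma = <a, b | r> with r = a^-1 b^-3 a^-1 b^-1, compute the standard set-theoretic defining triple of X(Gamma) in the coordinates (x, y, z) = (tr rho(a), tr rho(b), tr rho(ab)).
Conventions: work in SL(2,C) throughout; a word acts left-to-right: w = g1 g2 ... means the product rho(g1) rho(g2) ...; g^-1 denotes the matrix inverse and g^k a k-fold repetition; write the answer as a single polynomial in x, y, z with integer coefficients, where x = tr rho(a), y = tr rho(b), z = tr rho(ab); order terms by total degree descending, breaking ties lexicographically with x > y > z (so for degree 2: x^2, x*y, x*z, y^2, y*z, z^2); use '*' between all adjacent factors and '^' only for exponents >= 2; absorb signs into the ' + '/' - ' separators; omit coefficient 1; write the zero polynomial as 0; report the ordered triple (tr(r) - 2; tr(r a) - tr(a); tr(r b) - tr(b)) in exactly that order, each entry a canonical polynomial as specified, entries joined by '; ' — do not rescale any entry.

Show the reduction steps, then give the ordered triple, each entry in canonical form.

y^2*z^2 - x*y*z - y^2 - z^2; y^3*z - x*y^2 - 2*y*z; x*y^2*z - x^2*y - y^3 - x*z + 2*y

tr(a^-1) = tr(a) = x
tr(a^-2) = tr(a^-1) * tr(a) - tr(1) = x^2 - 2
and tr(b a^-1) = tr(b) * tr(a) - tr(b a) = x*y - z
tr(a^-2 b) = tr(b a^-1) * tr(a) - tr(b) = x^2*y - x*z - y
tr(a^-2 b^-1) = tr(a^-2) * tr(b) - tr(a^-2 b) = x*z - y
and tr(a^-1 b^-2 a^-1) = tr(a^-2 b^-1) * tr(b) - tr(a^-2) = x*y*z - x^2 - y^2 + 2
tr(b a b) = tr(b) * tr(a b) - tr(a) = y*z - x
tr(b a b a) = tr(b a) * tr(b a) - tr(1)   [split at repeated b] = z^2 - 2
and tr(a b a^-1 b) = tr(b a b) * tr(a) - tr(b a b a) = x*y*z - x^2 - z^2 + 2
tr(a b a^-1 b^-1) = tr(a b a^-1) * tr(b) - tr(a b a^-1 b) = -x*y*z + x^2 + y^2 + z^2 - 2
and tr(b a^-1 b^-2 a) = tr(a b a^-1 b^-1) * tr(b) - tr(a b a^-1) = -x*y^2*z + x^2*y + y^3 + y*z^2 - 3*y
tr(a^-1 b^-2 a^-1 b) = tr(b a^-1 b^-2) * tr(a) - tr(b a^-1 b^-2 a) = x*y^2*z - x^2*y - y^3 - y*z^2 + x*z + 3*y
tr(b^-2 a^-1 b^-1 a^-1) = tr(a^-1 b^-2 a^-1) * tr(b) - tr(a^-1 b^-2 a^-1 b) = y*z^2 - x*z - y
and tr(a^-1 b^-3 a^-1 b^-1) = tr(b^-2 a^-1 b^-1 a^-1) * tr(b) - tr(b^-2 a^-1 b^-1 a^-1 b) = y^2*z^2 - x*y*z - y^2 - z^2 + 2
and tr(b^-2) = tr(b^-1) * tr(b) - tr(1)  (eliminate b^-1) = y^2 - 2
next, tr(b^-3) = tr(b^-2) * tr(b) - tr(b^-1)  (eliminate b^-1) = y^3 - 3*y
next, tr(b^-4) = tr(b^-3) * tr(b) - tr(b^-2)  (eliminate b^-1) = y^4 - 4*y^2 + 2
and tr(a b^-2) = tr(a b^-1) * tr(b) - tr(a)  (eliminate b^-1) = x*y^2 - y*z - x
tr(a b^-3) = tr(a b^-2) * tr(b) - tr(a b^-1)  (eliminate b^-1) = x*y^3 - y^2*z - 2*x*y + z
next, tr(b^-4 a) = tr(a b^-3) * tr(b) - tr(a b^-2)  (eliminate b^-1) = x*y^4 - y^3*z - 3*x*y^2 + 2*y*z + x
next, tr(b^-3 a^-1 b^-1) = tr(b^-4) * tr(a) - tr(b^-4 a)  (eliminate a^-1) = y^3*z - x*y^2 - 2*y*z + x
and tr(a^-1 b^-3 a^-1) = tr(b^-2 a^-2) * tr(b) - tr(b^-2 a^-2 b) = x*y^2*z - x^2*y - y^3 - x*z + 3*y
assemble the triple (tr(r) - 2; tr(r a) - x; tr(r b) - y)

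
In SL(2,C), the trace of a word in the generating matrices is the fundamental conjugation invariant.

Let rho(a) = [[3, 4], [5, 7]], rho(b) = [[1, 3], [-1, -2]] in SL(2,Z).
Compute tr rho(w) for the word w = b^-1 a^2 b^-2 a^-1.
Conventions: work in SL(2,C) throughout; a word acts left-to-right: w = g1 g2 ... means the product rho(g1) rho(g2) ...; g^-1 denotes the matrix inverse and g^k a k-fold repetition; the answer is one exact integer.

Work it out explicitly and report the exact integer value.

rho(b^-1) = [[-2, -3], [1, 1]]
... * rho(a) = [[3, 4], [5, 7]]  ->  [[-21, -29], [8, 11]]
... * rho(a) = [[3, 4], [5, 7]]  ->  [[-208, -287], [79, 109]]
... * rho(b^-1) = [[-2, -3], [1, 1]]  ->  [[129, 337], [-49, -128]]
... * rho(b^-1) = [[-2, -3], [1, 1]]  ->  [[79, -50], [-30, 19]]
... * rho(a^-1) = [[7, -4], [-5, 3]]  ->  [[803, -466], [-305, 177]]
tr = 803 + 177 = 980

980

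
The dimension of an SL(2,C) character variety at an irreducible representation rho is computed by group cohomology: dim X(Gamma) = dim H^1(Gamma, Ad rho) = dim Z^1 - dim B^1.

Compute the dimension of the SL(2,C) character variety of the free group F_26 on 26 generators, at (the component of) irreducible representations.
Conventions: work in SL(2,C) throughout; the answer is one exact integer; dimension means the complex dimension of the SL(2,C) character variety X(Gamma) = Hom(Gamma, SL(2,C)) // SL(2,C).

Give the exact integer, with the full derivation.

75

Here Gamma is free of rank 26 — no relator constrains a cocycle.
So Z^1 = (sl_2)^26 in full: dim Z^1 = 78.
At an irreducible rho the centralizer of the image in sl_2 is 0, so the coboundary map sl_2 -> Z^1 is injective: dim B^1 = 3.
dim X = dim H^1 = dim Z^1 - dim B^1 = 78 - 3 = 75.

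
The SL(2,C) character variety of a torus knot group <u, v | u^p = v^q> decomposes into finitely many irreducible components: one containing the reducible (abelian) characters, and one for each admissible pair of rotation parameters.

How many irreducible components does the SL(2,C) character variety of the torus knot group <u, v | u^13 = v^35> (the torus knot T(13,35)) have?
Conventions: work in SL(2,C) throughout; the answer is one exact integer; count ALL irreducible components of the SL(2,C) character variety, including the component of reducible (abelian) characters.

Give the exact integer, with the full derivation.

205

For T(13,35): irreducibility forces the central element u^13 = v^35 to one of +I, -I.
So on each irreducible component the traces are pinned: tr(u) = 2*cos(pi*alpha/13) with 1 <= alpha <= 12, tr(v) = 2*cos(pi*beta/35) with 1 <= beta <= 34.
The two central values (-1)^alpha I and (-1)^beta I must be the same matrix, so alpha and beta share a parity.
Enumerate parity-matched pairs: 6*17 odd-odd plus 6*17 even-even gives 204.
Total: 204 irreducible-character components + 1 reducible (abelian) component = 205.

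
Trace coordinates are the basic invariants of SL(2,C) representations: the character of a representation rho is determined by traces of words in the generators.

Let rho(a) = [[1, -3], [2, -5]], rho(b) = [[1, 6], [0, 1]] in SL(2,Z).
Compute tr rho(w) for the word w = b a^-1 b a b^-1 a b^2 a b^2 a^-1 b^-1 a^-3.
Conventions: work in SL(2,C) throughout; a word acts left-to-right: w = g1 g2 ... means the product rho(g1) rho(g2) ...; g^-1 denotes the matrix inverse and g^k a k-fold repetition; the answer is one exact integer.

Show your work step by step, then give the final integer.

rho(b) = [[1, 6], [0, 1]]
... * rho(a^-1) = [[-5, 3], [-2, 1]]  ->  [[-17, 9], [-2, 1]]
... * rho(b) = [[1, 6], [0, 1]]  ->  [[-17, -93], [-2, -11]]
... * rho(a) = [[1, -3], [2, -5]]  ->  [[-203, 516], [-24, 61]]
... * rho(b^-1) = [[1, -6], [0, 1]]  ->  [[-203, 1734], [-24, 205]]
... * rho(a) = [[1, -3], [2, -5]]  ->  [[3265, -8061], [386, -953]]
... * rho(b) = [[1, 6], [0, 1]]  ->  [[3265, 11529], [386, 1363]]
... * rho(b) = [[1, 6], [0, 1]]  ->  [[3265, 31119], [386, 3679]]
... * rho(a) = [[1, -3], [2, -5]]  ->  [[65503, -165390], [7744, -19553]]
... * rho(b) = [[1, 6], [0, 1]]  ->  [[65503, 227628], [7744, 26911]]
... * rho(b) = [[1, 6], [0, 1]]  ->  [[65503, 620646], [7744, 73375]]
... * rho(a^-1) = [[-5, 3], [-2, 1]]  ->  [[-1568807, 817155], [-185470, 96607]]
... * rho(b^-1) = [[1, -6], [0, 1]]  ->  [[-1568807, 10229997], [-185470, 1209427]]
... * rho(a^-1) = [[-5, 3], [-2, 1]]  ->  [[-12615959, 5523576], [-1491504, 653017]]
... * rho(a^-1) = [[-5, 3], [-2, 1]]  ->  [[52032643, -32324301], [6151486, -3821495]]
... * rho(a^-1) = [[-5, 3], [-2, 1]]  ->  [[-195514613, 123773628], [-23114440, 14632963]]
tr = -195514613 + 14632963 = -180881650

-180881650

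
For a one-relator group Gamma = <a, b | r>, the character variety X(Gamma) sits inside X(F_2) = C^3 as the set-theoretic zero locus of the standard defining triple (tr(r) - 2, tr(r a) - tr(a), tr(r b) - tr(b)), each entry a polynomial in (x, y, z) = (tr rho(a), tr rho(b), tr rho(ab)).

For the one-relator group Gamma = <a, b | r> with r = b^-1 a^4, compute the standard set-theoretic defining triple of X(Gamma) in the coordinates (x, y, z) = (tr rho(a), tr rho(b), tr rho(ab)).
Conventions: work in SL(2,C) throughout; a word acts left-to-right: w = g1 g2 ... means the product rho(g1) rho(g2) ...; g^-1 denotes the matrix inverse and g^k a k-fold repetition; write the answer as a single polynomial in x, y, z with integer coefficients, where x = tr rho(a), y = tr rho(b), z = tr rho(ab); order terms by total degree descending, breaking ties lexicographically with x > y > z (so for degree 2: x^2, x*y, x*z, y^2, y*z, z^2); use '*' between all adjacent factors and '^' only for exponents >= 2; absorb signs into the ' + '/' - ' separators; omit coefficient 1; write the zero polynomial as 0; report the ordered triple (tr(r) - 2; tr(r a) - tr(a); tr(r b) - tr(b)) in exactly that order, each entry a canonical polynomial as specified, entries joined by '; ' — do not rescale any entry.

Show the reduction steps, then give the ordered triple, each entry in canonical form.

trace(a^2) = trace(a) trace(a) - trace(1) = x^2 - 2
reduce: trace(a^3) = trace(a) trace(a^2) - trace(a) = x^3 - 3*x
trace(a^4) = trace(a) trace(a^3) - trace(a^2) = x^4 - 4*x^2 + 2
so trace(a b a) = trace(a) trace(b a) - trace(b) = x*z - y
trace(a b a^2) = trace(a) trace(a b a) - trace(a b) = x^2*z - x*y - z
trace(a^4 b) = trace(a) trace(a b a^2) - trace(a b a) = x^3*z - x^2*y - 2*x*z + y
trace(b^-1 a^4) = trace(a^4) trace(b) - trace(a^4 b) = x^4*y - x^3*z - 3*x^2*y + 2*x*z + y
reduce: trace(a^5) = trace(a) trace(a^4) - trace(a^3) = x^5 - 5*x^3 + 5*x
trace(a^5 b) = trace(a) trace(a b a^3) - trace(a b a^2) = x^4*z - x^3*y - 3*x^2*z + 2*x*y + z
trace(b^-1 a^5) = trace(a^5) trace(b) - trace(a^5 b) = x^5*y - x^4*z - 4*x^3*y + 3*x^2*z + 3*x*y - z
assemble the triple (trace(r) - 2; trace(r a) - x; trace(r b) - y)

x^4*y - x^3*z - 3*x^2*y + 2*x*z + y - 2; x^5*y - x^4*z - 4*x^3*y + 3*x^2*z + 3*x*y - x - z; x^4 - 4*x^2 - y + 2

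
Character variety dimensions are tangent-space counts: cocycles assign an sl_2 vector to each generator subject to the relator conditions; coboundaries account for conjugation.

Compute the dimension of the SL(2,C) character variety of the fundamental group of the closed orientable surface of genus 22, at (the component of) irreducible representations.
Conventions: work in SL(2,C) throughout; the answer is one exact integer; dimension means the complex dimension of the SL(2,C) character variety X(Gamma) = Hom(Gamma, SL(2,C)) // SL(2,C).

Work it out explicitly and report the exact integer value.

pi_1 of the closed genus-22 surface has 44 generators bound by the single product-of-commutators relator.
A cocycle assigns one sl_2 vector per generator subject to the relator condition d_2(z) = 0: dim of the unconstrained space is 3*2g = 132.
At an irreducible rho, H^2 = coker(d_2) vanishes (Poincare duality: H^2 is dual to H^0 = invariants = 0), so d_2 is surjective onto sl_2 and dim Z^1 = 132 - 3 = 129.
dim B^1 = 3 (coboundaries, injective at irreducible rho).
dim H^1 = 129 - 3 = 126 = dim X.

126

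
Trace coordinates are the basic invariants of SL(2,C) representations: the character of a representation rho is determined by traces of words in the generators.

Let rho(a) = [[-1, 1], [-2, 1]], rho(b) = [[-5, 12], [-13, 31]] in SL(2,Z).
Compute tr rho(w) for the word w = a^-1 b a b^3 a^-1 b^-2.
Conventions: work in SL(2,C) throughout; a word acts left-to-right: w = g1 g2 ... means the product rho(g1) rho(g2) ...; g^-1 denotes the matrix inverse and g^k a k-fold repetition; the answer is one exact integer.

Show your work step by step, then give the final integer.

rho(a^-1) = [[1, -1], [2, -1]]
... * rho(b) = [[-5, 12], [-13, 31]]  ->  [[8, -19], [3, -7]]
... * rho(a) = [[-1, 1], [-2, 1]]  ->  [[30, -11], [11, -4]]
... * rho(b) = [[-5, 12], [-13, 31]]  ->  [[-7, 19], [-3, 8]]
... * rho(b) = [[-5, 12], [-13, 31]]  ->  [[-212, 505], [-89, 212]]
... * rho(b) = [[-5, 12], [-13, 31]]  ->  [[-5505, 13111], [-2311, 5504]]
... * rho(a^-1) = [[1, -1], [2, -1]]  ->  [[20717, -7606], [8697, -3193]]
... * rho(b^-1) = [[31, -12], [13, -5]]  ->  [[543349, -210574], [228098, -88399]]
... * rho(b^-1) = [[31, -12], [13, -5]]  ->  [[14106357, -5467318], [5921851, -2295181]]
tr = 14106357 + -2295181 = 11811176

11811176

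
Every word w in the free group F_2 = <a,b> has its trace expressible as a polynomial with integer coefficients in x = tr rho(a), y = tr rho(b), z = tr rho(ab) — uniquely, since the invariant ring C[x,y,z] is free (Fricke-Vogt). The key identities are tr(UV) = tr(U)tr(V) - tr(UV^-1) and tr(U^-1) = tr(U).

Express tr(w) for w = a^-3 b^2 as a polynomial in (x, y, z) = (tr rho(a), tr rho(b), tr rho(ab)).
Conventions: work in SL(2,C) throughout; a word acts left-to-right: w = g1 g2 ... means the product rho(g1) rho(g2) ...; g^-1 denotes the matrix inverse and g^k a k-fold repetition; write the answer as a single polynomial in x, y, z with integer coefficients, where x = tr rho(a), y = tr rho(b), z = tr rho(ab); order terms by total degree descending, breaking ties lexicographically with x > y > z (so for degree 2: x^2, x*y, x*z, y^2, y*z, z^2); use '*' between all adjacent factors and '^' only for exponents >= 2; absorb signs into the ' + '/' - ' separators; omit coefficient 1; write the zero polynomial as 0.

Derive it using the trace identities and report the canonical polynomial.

x^3*y^2 - x^2*y*z - x^3 - 2*x*y^2 + y*z + 3*x

tr(b^2) = tr(b) * tr(b) - tr(1)   [square of b] = y^2 - 2
tr(b^2 a) = tr(b) * tr(a b) - tr(a)   [square of b] = y*z - x
tr(a^-1 b^2) = tr(b^2) * tr(a) - tr(b^2 a)   [inverse elimination on a] = x*y^2 - y*z - x
tr(b^2 a^-2) = tr(a^-1 b^2) * tr(a) - tr(a^-1 b^2 a)   [inverse elimination on a] = x^2*y^2 - x*y*z - x^2 - y^2 + 2
reduce: tr(a^-3 b^2) = tr(b^2 a^-2) * tr(a) - tr(b^2 a^-1)   [inverse elimination on a] = x^3*y^2 - x^2*y*z - x^3 - 2*x*y^2 + y*z + 3*x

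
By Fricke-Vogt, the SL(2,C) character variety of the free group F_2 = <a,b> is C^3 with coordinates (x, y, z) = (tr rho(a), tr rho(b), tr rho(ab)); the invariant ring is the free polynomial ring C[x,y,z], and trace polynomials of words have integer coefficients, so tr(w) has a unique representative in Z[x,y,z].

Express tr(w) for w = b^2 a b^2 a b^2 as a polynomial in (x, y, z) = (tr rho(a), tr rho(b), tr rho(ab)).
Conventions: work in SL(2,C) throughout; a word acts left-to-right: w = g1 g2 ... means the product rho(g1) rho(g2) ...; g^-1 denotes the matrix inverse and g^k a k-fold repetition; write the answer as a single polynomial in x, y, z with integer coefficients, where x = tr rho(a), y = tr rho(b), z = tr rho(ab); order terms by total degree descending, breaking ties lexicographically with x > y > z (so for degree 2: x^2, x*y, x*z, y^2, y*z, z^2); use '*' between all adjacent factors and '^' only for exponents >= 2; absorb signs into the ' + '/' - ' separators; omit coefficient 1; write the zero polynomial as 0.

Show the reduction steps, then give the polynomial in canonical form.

trace(a b a b) = trace(b a) trace(b a) - trace(1)  (split on b) = z^2 - 2
trace(a b a) = trace(a) trace(b a) - trace(b)  (reduce the a square) = x*z - y
trace(a b a b^2) = trace(b) trace(a b a b) - trace(a b a)  (reduce the b square) = y*z^2 - x*z - y
trace(a b^3 a b) = trace(b) trace(a b a b^2) - trace(a b a b)  (reduce the b square) = y^2*z^2 - x*y*z - y^2 - z^2 + 2
trace(b^2 a) = trace(b) trace(a b) - trace(a)  (reduce the b square) = y*z - x
trace(b^2) = trace(b) trace(b) - trace(1)  (reduce the b square) = y^2 - 2
trace(a^2 b^2) = trace(a) trace(b^2 a) - trace(b^2)  (reduce the a square) = x*y*z - x^2 - y^2 + 2
trace(a b^3 a) = trace(b) trace(a^2 b^2) - trace(a^2 b)  (reduce the b square) = x*y^2*z - x^2*y - y^3 - x*z + 3*y
trace(b a b^2 a b^2) = trace(b) trace(a b^3 a b) - trace(a b^3 a)  (reduce the b square) = y^3*z^2 - 2*x*y^2*z + x^2*y - y*z^2 + x*z - y
trace(b a b^2 a b) = trace(b) trace(a b^2 a b) - trace(a b^2 a)  (reduce the b square) = y^2*z^2 - 2*x*y*z + x^2 - 2
trace(b^2 a b^2 a b^2) = trace(b) trace(b a b^2 a b^2) - trace(b a b^2 a b)  (reduce the b square) = y^4*z^2 - 2*x*y^3*z + x^2*y^2 - 2*y^2*z^2 + 3*x*y*z - x^2 - y^2 + 2

y^4*z^2 - 2*x*y^3*z + x^2*y^2 - 2*y^2*z^2 + 3*x*y*z - x^2 - y^2 + 2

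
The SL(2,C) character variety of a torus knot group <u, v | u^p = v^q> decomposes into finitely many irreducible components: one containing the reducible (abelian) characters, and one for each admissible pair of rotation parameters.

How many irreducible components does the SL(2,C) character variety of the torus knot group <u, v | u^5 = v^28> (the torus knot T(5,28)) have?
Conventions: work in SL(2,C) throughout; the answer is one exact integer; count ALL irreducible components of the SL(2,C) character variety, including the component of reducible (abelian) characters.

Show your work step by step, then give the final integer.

In the torus knot group T(5,28), u^5 = v^28 is central, so an irreducible representation sends it to +I or -I (Schur).
This locks tr(u) to 2*cos(pi*alpha/5), alpha in 1..4, and tr(v) to 2*cos(pi*beta/28), beta in 1..27, on each component of irreducible characters.
Consistency of u^5 = (-1)^alpha I with v^28 = (-1)^beta I forces alpha = beta (mod 2).
Counting: 2 odd alphas x 14 odd betas + 2 even alphas x 13 even betas = 28 + 26 = 54.
That is 54 components of irreducible characters, and with the reducible (abelian) component the total is 55.

55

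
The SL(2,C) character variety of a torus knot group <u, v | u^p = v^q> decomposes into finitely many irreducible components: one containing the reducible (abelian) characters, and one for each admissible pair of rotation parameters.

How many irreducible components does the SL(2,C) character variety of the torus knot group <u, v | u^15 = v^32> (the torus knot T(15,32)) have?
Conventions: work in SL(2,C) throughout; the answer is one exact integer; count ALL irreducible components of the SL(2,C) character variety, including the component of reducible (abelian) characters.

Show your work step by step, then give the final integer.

Gamma = < u, v | u^15 = v^32 > (torus knot T(15,32)); the central element u^15 = v^32 acts as +I or -I in any irreducible SL(2,C) representation.
On an irreducible component, tr(u) is locked at 2*cos(pi*alpha/15) for some alpha in 1..14, and tr(v) at 2*cos(pi*beta/32) for some beta in 1..31.
Consistency of u^15 = (-1)^alpha I with v^32 = (-1)^beta I forces alpha = beta (mod 2).
count pairs: odd alpha (7 choices) x odd beta (16), plus even alpha (7) x even beta (15): 7*16 + 7*15 = 217.
components with irreducible characters: 217; plus the single component of reducible (abelian) characters: total 218.

218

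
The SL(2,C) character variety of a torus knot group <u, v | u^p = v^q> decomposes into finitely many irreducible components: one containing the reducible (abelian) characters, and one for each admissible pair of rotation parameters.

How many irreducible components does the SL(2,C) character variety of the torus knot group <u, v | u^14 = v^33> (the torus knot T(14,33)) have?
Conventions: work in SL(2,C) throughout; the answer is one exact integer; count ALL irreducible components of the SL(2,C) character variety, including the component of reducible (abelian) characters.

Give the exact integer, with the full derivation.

209

Gamma = < u, v | u^14 = v^33 > (torus knot T(14,33)); the central element u^14 = v^33 acts as +I or -I in any irreducible SL(2,C) representation.
So on each irreducible component the traces are pinned: tr(u) = 2*cos(pi*alpha/14) with 1 <= alpha <= 13, tr(v) = 2*cos(pi*beta/33) with 1 <= beta <= 32.
Consistency of u^14 = (-1)^alpha I with v^33 = (-1)^beta I forces alpha = beta (mod 2).
count pairs: odd alpha (7 choices) x odd beta (16), plus even alpha (6) x even beta (16): 7*16 + 6*16 = 208.
components with irreducible characters: 208; plus the single component of reducible (abelian) characters: total 209.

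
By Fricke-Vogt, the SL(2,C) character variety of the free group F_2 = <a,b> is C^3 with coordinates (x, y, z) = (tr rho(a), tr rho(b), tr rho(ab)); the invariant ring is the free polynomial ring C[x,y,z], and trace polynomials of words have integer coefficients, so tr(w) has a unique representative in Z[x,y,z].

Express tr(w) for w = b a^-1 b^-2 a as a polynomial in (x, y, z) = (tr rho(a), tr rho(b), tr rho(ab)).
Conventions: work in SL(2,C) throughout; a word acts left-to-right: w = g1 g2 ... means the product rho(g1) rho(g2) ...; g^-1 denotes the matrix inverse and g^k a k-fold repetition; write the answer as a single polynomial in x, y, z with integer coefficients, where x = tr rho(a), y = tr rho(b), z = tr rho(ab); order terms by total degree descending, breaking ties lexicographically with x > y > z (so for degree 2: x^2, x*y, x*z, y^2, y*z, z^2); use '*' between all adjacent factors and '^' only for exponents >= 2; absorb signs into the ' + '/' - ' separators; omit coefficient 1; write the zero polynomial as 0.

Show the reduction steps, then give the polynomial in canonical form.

tr(b^-1 a) = tr(a) tr(b) - tr(a b) = x*y - z
tr(a b a) = tr(a) tr(b a) - tr(b) = x*z - y
tr(a b a b) = tr(b a) tr(b a) - tr(1)   [split at repeated b] = z^2 - 2
tr(b^-1 a b a) = tr(a b a) tr(b) - tr(a b a b) = x*y*z - y^2 - z^2 + 2
tr(b^-2 a b a) = tr(b^-1 a b a) tr(b) - tr(b^-1 a b a b) = x*y^2*z - y^3 - y*z^2 - x*z + 3*y
tr(b a^-1 b^-2 a) = tr(b^-2 a b) tr(a) - tr(b^-2 a b a) = -x*y^2*z + x^2*y + y^3 + y*z^2 - 3*y

-x*y^2*z + x^2*y + y^3 + y*z^2 - 3*y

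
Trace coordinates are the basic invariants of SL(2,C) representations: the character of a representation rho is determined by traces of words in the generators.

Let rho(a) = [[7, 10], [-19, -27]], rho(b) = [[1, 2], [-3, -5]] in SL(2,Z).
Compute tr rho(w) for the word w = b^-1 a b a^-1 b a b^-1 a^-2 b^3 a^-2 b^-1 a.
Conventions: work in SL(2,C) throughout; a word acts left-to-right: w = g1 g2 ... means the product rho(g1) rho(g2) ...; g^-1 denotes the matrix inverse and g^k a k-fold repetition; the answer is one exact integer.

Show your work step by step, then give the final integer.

rho(b^-1) = [[-5, -2], [3, 1]]
... * rho(a) = [[7, 10], [-19, -27]]  ->  [[3, 4], [2, 3]]
... * rho(b) = [[1, 2], [-3, -5]]  ->  [[-9, -14], [-7, -11]]
... * rho(a^-1) = [[-27, -10], [19, 7]]  ->  [[-23, -8], [-20, -7]]
... * rho(b) = [[1, 2], [-3, -5]]  ->  [[1, -6], [1, -5]]
... * rho(a) = [[7, 10], [-19, -27]]  ->  [[121, 172], [102, 145]]
... * rho(b^-1) = [[-5, -2], [3, 1]]  ->  [[-89, -70], [-75, -59]]
... * rho(a^-1) = [[-27, -10], [19, 7]]  ->  [[1073, 400], [904, 337]]
... * rho(a^-1) = [[-27, -10], [19, 7]]  ->  [[-21371, -7930], [-18005, -6681]]
... * rho(b) = [[1, 2], [-3, -5]]  ->  [[2419, -3092], [2038, -2605]]
... * rho(b) = [[1, 2], [-3, -5]]  ->  [[11695, 20298], [9853, 17101]]
... * rho(b) = [[1, 2], [-3, -5]]  ->  [[-49199, -78100], [-41450, -65799]]
... * rho(a^-1) = [[-27, -10], [19, 7]]  ->  [[-155527, -54710], [-131031, -46093]]
... * rho(a^-1) = [[-27, -10], [19, 7]]  ->  [[3159739, 1172300], [2662070, 987659]]
... * rho(b^-1) = [[-5, -2], [3, 1]]  ->  [[-12281795, -5147178], [-10347373, -4336481]]
... * rho(a) = [[7, 10], [-19, -27]]  ->  [[11823817, 16155856], [9961528, 13611257]]
tr = 11823817 + 13611257 = 25435074

25435074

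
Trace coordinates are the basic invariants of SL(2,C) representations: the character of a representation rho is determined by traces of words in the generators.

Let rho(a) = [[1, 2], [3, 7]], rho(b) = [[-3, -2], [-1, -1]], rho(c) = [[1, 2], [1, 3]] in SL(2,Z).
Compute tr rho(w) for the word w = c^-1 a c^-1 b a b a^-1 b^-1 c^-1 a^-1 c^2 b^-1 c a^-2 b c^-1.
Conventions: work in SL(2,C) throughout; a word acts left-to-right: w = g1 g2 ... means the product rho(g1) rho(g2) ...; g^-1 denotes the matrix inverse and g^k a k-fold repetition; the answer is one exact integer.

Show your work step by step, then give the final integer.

-46491386

rho(c^-1) = [[3, -2], [-1, 1]]
... * rho(a) = [[1, 2], [3, 7]]  ->  [[-3, -8], [2, 5]]
... * rho(c^-1) = [[3, -2], [-1, 1]]  ->  [[-1, -2], [1, 1]]
... * rho(b) = [[-3, -2], [-1, -1]]  ->  [[5, 4], [-4, -3]]
... * rho(a) = [[1, 2], [3, 7]]  ->  [[17, 38], [-13, -29]]
... * rho(b) = [[-3, -2], [-1, -1]]  ->  [[-89, -72], [68, 55]]
... * rho(a^-1) = [[7, -2], [-3, 1]]  ->  [[-407, 106], [311, -81]]
... * rho(b^-1) = [[-1, 2], [1, -3]]  ->  [[513, -1132], [-392, 865]]
... * rho(c^-1) = [[3, -2], [-1, 1]]  ->  [[2671, -2158], [-2041, 1649]]
... * rho(a^-1) = [[7, -2], [-3, 1]]  ->  [[25171, -7500], [-19234, 5731]]
... * rho(c) = [[1, 2], [1, 3]]  ->  [[17671, 27842], [-13503, -21275]]
... * rho(c) = [[1, 2], [1, 3]]  ->  [[45513, 118868], [-34778, -90831]]
... * rho(b^-1) = [[-1, 2], [1, -3]]  ->  [[73355, -265578], [-56053, 202937]]
... * rho(c) = [[1, 2], [1, 3]]  ->  [[-192223, -650024], [146884, 496705]]
... * rho(a^-1) = [[7, -2], [-3, 1]]  ->  [[604511, -265578], [-461927, 202937]]
... * rho(a^-1) = [[7, -2], [-3, 1]]  ->  [[5028311, -1474600], [-3842300, 1126791]]
... * rho(b) = [[-3, -2], [-1, -1]]  ->  [[-13610333, -8582022], [10400109, 6557809]]
... * rho(c^-1) = [[3, -2], [-1, 1]]  ->  [[-32248977, 18638644], [24642518, -14242409]]
tr = -32248977 + -14242409 = -46491386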